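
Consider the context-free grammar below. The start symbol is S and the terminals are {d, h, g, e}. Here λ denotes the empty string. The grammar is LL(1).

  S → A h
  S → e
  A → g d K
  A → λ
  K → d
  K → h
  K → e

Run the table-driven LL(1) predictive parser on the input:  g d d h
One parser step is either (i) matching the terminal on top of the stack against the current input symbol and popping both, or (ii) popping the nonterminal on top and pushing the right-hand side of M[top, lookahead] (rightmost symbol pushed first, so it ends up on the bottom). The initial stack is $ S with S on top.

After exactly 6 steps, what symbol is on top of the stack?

     Stack      Input      Action
  1  $ S        g d d h $  expand S → A h
  2  $ h A      g d d h $  expand A → g d K
  3  $ h K d g  g d d h $  match g
  4  $ h K d    d d h $    match d
  5  $ h K      d h $      expand K → d
  6  $ h d      d h $      match d
Stack after step 6: $ h (top = h).

h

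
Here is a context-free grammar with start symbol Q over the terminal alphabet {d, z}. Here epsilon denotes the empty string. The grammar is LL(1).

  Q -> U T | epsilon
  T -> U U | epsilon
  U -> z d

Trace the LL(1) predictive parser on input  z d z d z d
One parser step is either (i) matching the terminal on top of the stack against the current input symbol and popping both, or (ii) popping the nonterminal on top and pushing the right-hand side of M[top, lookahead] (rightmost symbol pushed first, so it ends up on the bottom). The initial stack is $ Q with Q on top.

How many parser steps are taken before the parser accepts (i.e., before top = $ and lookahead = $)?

      Stack    Input          Action
   1  $ Q      z d z d z d $  expand Q -> U T
   2  $ T U    z d z d z d $  expand U -> z d
   3  $ T d z  z d z d z d $  match z
   4  $ T d    d z d z d $    match d
   5  $ T      z d z d $      expand T -> U U
   6  $ U U    z d z d $      expand U -> z d
   7  $ U d z  z d z d $      match z
   8  $ U d    d z d $        match d
   9  $ U      z d $          expand U -> z d
  10  $ d z    z d $          match z
  11  $ d      d $            match d
Accept reached after 11 steps.

11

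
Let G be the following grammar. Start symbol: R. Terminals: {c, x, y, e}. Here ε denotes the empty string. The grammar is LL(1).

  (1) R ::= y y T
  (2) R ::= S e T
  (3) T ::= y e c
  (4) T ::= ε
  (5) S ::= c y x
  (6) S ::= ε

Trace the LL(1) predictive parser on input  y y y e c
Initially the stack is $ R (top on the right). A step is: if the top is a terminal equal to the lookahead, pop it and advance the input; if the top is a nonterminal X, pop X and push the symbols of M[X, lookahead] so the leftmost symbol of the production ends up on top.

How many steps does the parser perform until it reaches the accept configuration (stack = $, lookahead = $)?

7

step 1: stack=$ R  input=y y y e c $  — expand R ::= y y T
step 2: stack=$ T y y  input=y y y e c $  — match y
step 3: stack=$ T y  input=y y e c $  — match y
step 4: stack=$ T  input=y e c $  — expand T ::= y e c
step 5: stack=$ c e y  input=y e c $  — match y
step 6: stack=$ c e  input=e c $  — match e
step 7: stack=$ c  input=c $  — match c
Accept reached after 7 steps.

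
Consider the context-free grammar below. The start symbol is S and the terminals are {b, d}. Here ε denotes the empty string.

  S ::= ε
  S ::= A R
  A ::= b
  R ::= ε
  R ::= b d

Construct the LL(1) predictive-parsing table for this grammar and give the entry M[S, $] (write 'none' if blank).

S ::= ε

FIRST(A) = {b}
FIRST(R) = {ε, b}
FIRST(S) = {ε, b}  (via A R)
FOLLOW(S) includes $ since S is the start symbol.
FOLLOW(S): S appears on no right-hand side. Thus FOLLOW(S) = {$}.
For S ::= ε: FIRST(ε) = {ε}, so it goes in M[S, t] for t ∈ {}; since ε ∈ FIRST, also for every t ∈ FOLLOW(S) = {$}.
For S ::= A R: FIRST(A R) = {b}, so it goes in M[S, t] for t ∈ {b}.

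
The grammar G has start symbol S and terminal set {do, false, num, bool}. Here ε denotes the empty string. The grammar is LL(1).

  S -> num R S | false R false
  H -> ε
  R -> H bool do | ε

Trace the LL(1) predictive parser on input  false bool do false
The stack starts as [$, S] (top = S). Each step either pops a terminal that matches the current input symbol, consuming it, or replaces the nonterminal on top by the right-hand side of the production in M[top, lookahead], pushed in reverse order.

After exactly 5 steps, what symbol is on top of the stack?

step 1: stack=$ S  input=false bool do false $  — expand S -> false R false
step 2: stack=$ false R false  input=false bool do false $  — match false
step 3: stack=$ false R  input=bool do false $  — expand R -> H bool do
step 4: stack=$ false do bool H  input=bool do false $  — expand H -> ε
step 5: stack=$ false do bool  input=bool do false $  — match bool
Stack after step 5: $ false do (top = do).

do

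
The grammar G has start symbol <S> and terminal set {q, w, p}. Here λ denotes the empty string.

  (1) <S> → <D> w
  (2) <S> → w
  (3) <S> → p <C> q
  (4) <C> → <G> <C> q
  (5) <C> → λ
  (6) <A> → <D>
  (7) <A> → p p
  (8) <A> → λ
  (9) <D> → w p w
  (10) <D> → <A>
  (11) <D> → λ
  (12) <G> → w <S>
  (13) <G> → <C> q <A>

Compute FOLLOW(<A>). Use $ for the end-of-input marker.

{q, w}

FIRST(<S>) = {p, w}  (via <D> w)
FIRST(<C>) = {λ, q, w}  (via <G> <C> q)
FIRST(<G>) = {q, w}  (via <C> q <A>)
FIRST(<A>) = {λ, p, w}  (via <D>)
FIRST(<D>) = {λ, p, w}  (via <A>)
FOLLOW(<S>) includes $ since <S> is the start symbol.
FOLLOW(<C>): in <S>→p <C> q, <C> is followed by q with FIRST {q}; in <C>→<G> <C> q, <C> is followed by q with FIRST {q}; in <G>→<C> q <A>, <C> is followed by q <A> with FIRST {q}. Thus FOLLOW(<C>) = {q}.
FOLLOW(<G>): in <C>→<G> <C> q, <G> is followed by <C> q with FIRST {q, w}. Thus FOLLOW(<G>) = {q, w}.
FOLLOW(<S>): in <G>→w <S>, the suffix after <S> is empty, so FOLLOW(<S>) ⊇ FOLLOW(<G>) = {q, w}. Thus FOLLOW(<S>) = {$, q, w}.
FOLLOW(<A>): in <D>→<A>, the suffix after <A> is empty, so FOLLOW(<A>) ⊇ FOLLOW(<D>) = {q, w}; in <G>→<C> q <A>, the suffix after <A> is empty, so FOLLOW(<A>) ⊇ FOLLOW(<G>) = {q, w}. Thus FOLLOW(<A>) = {q, w}.
FOLLOW(<D>): in <S>→<D> w, <D> is followed by w with FIRST {w}; in <A>→<D>, the suffix after <D> is empty, so FOLLOW(<D>) ⊇ FOLLOW(<A>) = {q, w}. Thus FOLLOW(<D>) = {q, w}.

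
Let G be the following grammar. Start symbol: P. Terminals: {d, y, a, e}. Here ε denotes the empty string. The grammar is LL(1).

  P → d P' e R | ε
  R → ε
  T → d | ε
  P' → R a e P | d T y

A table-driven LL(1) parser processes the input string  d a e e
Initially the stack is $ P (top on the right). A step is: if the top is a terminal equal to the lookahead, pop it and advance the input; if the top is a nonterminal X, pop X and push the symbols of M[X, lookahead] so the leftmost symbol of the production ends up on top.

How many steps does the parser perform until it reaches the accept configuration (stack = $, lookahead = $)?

9

step 1: stack=$ P  input=d a e e $  — expand P → d P' e R
step 2: stack=$ R e P' d  input=d a e e $  — match d
step 3: stack=$ R e P'  input=a e e $  — expand P' → R a e P
step 4: stack=$ R e P e a R  input=a e e $  — expand R → ε
step 5: stack=$ R e P e a  input=a e e $  — match a
step 6: stack=$ R e P e  input=e e $  — match e
step 7: stack=$ R e P  input=e $  — expand P → ε
step 8: stack=$ R e  input=e $  — match e
step 9: stack=$ R  input=$  — expand R → ε
Accept reached after 9 steps.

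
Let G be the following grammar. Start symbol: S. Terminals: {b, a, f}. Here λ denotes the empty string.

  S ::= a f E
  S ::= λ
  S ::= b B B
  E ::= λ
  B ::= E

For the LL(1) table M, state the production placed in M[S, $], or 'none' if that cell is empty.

S ::= λ

FIRST(S) = {λ, a, b}
FIRST(E) = {λ}
FIRST(B) = {λ}  (via E)
FOLLOW(S) includes $ since S is the start symbol.
FOLLOW(S): S appears on no right-hand side. Thus FOLLOW(S) = {$}.
For S ::= a f E: FIRST(a f E) = {a}, so it goes in M[S, t] for t ∈ {a}.
For S ::= λ: FIRST(λ) = {λ}, so it goes in M[S, t] for t ∈ {}; since λ ∈ FIRST, also for every t ∈ FOLLOW(S) = {$}.
For S ::= b B B: FIRST(b B B) = {b}, so it goes in M[S, t] for t ∈ {b}.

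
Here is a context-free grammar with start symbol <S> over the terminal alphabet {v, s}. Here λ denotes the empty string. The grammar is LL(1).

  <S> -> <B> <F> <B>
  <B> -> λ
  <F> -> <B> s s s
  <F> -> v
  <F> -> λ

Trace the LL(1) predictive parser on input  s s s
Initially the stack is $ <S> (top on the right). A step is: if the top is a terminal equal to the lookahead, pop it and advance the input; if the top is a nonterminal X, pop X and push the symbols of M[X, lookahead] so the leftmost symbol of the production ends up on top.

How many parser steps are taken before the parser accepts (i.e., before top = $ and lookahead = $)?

step 1: stack=$ <S>  input=s s s $  — expand <S> -> <B> <F> <B>
step 2: stack=$ <B> <F> <B>  input=s s s $  — expand <B> -> λ
step 3: stack=$ <B> <F>  input=s s s $  — expand <F> -> <B> s s s
step 4: stack=$ <B> s s s <B>  input=s s s $  — expand <B> -> λ
step 5: stack=$ <B> s s s  input=s s s $  — match s
step 6: stack=$ <B> s s  input=s s $  — match s
step 7: stack=$ <B> s  input=s $  — match s
step 8: stack=$ <B>  input=$  — expand <B> -> λ
Accept reached after 8 steps.

8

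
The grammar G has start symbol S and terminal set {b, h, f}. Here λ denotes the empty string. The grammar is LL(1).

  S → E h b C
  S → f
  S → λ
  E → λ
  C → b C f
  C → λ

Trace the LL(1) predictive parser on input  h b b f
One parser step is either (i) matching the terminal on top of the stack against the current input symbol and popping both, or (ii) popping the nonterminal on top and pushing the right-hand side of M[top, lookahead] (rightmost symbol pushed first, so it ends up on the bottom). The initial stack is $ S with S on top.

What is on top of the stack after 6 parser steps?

     Stack      Input      Action
  1  $ S        h b b f $  expand S → E h b C
  2  $ C b h E  h b b f $  expand E → λ
  3  $ C b h    h b b f $  match h
  4  $ C b      b b f $    match b
  5  $ C        b f $      expand C → b C f
  6  $ f C b    b f $      match b
Stack after step 6: $ f C (top = C).

C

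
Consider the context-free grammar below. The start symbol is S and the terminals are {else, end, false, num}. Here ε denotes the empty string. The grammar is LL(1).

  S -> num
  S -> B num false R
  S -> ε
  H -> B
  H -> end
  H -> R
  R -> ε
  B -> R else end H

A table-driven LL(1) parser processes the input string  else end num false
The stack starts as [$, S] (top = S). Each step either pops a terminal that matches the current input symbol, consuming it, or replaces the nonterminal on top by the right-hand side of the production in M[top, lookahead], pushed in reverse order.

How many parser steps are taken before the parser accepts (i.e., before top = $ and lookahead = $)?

10

      Stack                       Input                 Action
   1  $ S                         else end num false $  expand S -> B num false R
   2  $ R false num B             else end num false $  expand B -> R else end H
   3  $ R false num H end else R  else end num false $  expand R -> ε
   4  $ R false num H end else    else end num false $  match else
   5  $ R false num H end         end num false $       match end
   6  $ R false num H             num false $           expand H -> R
   7  $ R false num R             num false $           expand R -> ε
   8  $ R false num               num false $           match num
   9  $ R false                   false $               match false
  10  $ R                         $                     expand R -> ε
Accept reached after 10 steps.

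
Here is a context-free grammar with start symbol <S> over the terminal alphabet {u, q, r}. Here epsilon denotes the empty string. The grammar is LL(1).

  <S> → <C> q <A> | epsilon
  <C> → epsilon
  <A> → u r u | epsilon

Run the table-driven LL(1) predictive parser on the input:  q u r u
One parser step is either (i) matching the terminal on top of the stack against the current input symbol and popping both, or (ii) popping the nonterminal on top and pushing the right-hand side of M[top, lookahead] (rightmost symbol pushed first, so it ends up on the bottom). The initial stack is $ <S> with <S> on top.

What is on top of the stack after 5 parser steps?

r

     Stack        Input      Action
  1  $ <S>        q u r u $  expand <S> → <C> q <A>
  2  $ <A> q <C>  q u r u $  expand <C> → epsilon
  3  $ <A> q      q u r u $  match q
  4  $ <A>        u r u $    expand <A> → u r u
  5  $ u r u      u r u $    match u
Stack after step 5: $ u r (top = r).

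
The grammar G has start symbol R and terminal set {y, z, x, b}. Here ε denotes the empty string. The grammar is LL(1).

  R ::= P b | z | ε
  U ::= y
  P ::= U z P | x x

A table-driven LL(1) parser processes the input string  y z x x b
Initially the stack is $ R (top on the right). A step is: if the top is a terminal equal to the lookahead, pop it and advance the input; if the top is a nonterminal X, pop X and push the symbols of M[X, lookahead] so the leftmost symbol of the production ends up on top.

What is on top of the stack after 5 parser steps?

step 1: stack=$ R  input=y z x x b $  — expand R ::= P b
step 2: stack=$ b P  input=y z x x b $  — expand P ::= U z P
step 3: stack=$ b P z U  input=y z x x b $  — expand U ::= y
step 4: stack=$ b P z y  input=y z x x b $  — match y
step 5: stack=$ b P z  input=z x x b $  — match z
Stack after step 5: $ b P (top = P).

P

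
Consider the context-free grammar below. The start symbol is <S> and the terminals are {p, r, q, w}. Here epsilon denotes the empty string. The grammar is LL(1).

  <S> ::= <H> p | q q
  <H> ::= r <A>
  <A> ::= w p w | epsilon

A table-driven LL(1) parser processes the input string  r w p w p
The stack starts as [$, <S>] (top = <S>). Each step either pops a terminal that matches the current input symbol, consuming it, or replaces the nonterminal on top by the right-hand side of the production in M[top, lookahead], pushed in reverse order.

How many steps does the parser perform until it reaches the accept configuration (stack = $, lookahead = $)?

step 1: stack=$ <S>  input=r w p w p $  — expand <S> ::= <H> p
step 2: stack=$ p <H>  input=r w p w p $  — expand <H> ::= r <A>
step 3: stack=$ p <A> r  input=r w p w p $  — match r
step 4: stack=$ p <A>  input=w p w p $  — expand <A> ::= w p w
step 5: stack=$ p w p w  input=w p w p $  — match w
step 6: stack=$ p w p  input=p w p $  — match p
step 7: stack=$ p w  input=w p $  — match w
step 8: stack=$ p  input=p $  — match p
Accept reached after 8 steps.

8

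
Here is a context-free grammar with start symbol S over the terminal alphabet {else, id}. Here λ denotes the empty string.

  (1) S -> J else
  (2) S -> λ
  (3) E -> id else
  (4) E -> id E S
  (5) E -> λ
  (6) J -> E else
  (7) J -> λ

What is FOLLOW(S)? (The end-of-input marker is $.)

{$, else, id}

FIRST(E): from E->id else we get {id}; from E->id E S we get {id}; from E->λ we get {λ}. So FIRST(E) = {λ, id}.
FIRST(J): from J->E else we get {else, id}; from J->λ we get {λ}. So FIRST(J) = {λ, else, id}.
FIRST(S): from S->J else we get {else, id}; from S->λ we get {λ}. So FIRST(S) = {λ, else, id}.
FOLLOW(S) includes $ since S is the start symbol.
FOLLOW(E): in E->id E S, E is followed by S with FIRST {λ, else, id}; in E->id E S, the suffix after E is nullable (adds nothing new); in J->E else, E is followed by else with FIRST {else}. Thus FOLLOW(E) = {else, id}.
FOLLOW(S): in E->id E S, the suffix after S is empty, so FOLLOW(S) ⊇ FOLLOW(E) = {else, id}. Thus FOLLOW(S) = {$, else, id}.
FOLLOW(J): in S->J else, J is followed by else with FIRST {else}. Thus FOLLOW(J) = {else}.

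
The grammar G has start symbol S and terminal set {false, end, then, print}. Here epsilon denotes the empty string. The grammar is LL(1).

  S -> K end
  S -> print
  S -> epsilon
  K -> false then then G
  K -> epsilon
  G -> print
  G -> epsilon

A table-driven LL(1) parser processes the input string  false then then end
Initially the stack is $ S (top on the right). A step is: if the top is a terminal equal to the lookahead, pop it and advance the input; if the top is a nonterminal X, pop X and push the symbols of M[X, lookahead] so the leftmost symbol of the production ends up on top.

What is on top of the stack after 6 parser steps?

step 1: stack=$ S  input=false then then end $  — expand S -> K end
step 2: stack=$ end K  input=false then then end $  — expand K -> false then then G
step 3: stack=$ end G then then false  input=false then then end $  — match false
step 4: stack=$ end G then then  input=then then end $  — match then
step 5: stack=$ end G then  input=then end $  — match then
step 6: stack=$ end G  input=end $  — expand G -> epsilon
Stack after step 6: $ end (top = end).

end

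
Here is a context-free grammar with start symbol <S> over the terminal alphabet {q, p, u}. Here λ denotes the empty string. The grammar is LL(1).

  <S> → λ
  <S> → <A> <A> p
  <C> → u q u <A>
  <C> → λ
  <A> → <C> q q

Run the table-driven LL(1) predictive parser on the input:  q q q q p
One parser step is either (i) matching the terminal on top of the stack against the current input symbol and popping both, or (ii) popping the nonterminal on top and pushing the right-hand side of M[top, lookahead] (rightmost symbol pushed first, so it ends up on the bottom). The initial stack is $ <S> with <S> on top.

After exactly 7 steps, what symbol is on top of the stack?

q

     Stack            Input        Action
  1  $ <S>            q q q q p $  expand <S> → <A> <A> p
  2  $ p <A> <A>      q q q q p $  expand <A> → <C> q q
  3  $ p <A> q q <C>  q q q q p $  expand <C> → λ
  4  $ p <A> q q      q q q q p $  match q
  5  $ p <A> q        q q q p $    match q
  6  $ p <A>          q q p $      expand <A> → <C> q q
  7  $ p q q <C>      q q p $      expand <C> → λ
Stack after step 7: $ p q q (top = q).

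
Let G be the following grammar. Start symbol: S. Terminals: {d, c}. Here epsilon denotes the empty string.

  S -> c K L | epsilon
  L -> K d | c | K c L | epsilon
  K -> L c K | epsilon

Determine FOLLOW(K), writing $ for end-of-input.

{$, c, d}

FIRST(S): from S->c K L we get {c}; from S->epsilon we get {epsilon}. So FIRST(S) = {epsilon, c}.
FIRST(L): from L->K d we get {c, d}; from L->c we get {c}; from L->K c L we get {c, d}; from L->epsilon we get {epsilon}. So FIRST(L) = {epsilon, c, d}.
FIRST(K): from K->L c K we get {c, d}; from K->epsilon we get {epsilon}. So FIRST(K) = {epsilon, c, d}.
FOLLOW(S) includes $ since S is the start symbol.
FOLLOW(S): S appears on no right-hand side. Thus FOLLOW(S) = {$}.
FOLLOW(L): in S->c K L, the suffix after L is empty, so FOLLOW(L) ⊇ FOLLOW(S) = {$}; in L->K c L, the suffix after L is empty (adds nothing new); in K->L c K, L is followed by c K with FIRST {c}. Thus FOLLOW(L) = {$, c}.
FOLLOW(K): in S->c K L, K is followed by L with FIRST {epsilon, c, d}; in S->c K L, the suffix after K is nullable, so FOLLOW(K) ⊇ FOLLOW(S) = {$}; in L->K d, K is followed by d with FIRST {d}; in L->K c L, K is followed by c L with FIRST {c}; in K->L c K, the suffix after K is empty (adds nothing new). Thus FOLLOW(K) = {$, c, d}.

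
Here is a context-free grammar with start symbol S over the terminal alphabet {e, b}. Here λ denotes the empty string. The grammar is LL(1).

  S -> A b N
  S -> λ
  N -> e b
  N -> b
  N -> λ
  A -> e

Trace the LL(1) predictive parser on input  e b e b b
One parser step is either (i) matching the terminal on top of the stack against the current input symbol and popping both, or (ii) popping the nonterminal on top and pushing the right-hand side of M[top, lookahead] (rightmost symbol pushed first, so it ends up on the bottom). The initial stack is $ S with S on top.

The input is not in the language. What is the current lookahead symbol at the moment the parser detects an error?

b

step 1: stack=$ S  input=e b e b b $  — expand S -> A b N
step 2: stack=$ N b A  input=e b e b b $  — expand A -> e
step 3: stack=$ N b e  input=e b e b b $  — match e
step 4: stack=$ N b  input=b e b b $  — match b
step 5: stack=$ N  input=e b b $  — expand N -> e b
step 6: stack=$ b e  input=e b b $  — match e
step 7: stack=$ b  input=b b $  — match b
step 8: stack=$  input=b $  — error: stack empty but input remains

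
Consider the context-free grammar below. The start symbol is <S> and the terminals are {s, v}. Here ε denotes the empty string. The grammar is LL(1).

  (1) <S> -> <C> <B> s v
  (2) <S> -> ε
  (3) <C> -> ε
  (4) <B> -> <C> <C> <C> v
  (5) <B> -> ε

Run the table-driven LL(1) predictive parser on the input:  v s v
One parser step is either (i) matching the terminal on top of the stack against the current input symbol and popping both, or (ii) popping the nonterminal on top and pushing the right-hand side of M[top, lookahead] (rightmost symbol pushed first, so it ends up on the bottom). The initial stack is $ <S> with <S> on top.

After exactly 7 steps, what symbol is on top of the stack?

s

     Stack                Input    Action
  1  $ <S>                v s v $  expand <S> -> <C> <B> s v
  2  $ v s <B> <C>        v s v $  expand <C> -> ε
  3  $ v s <B>            v s v $  expand <B> -> <C> <C> <C> v
  4  $ v s v <C> <C> <C>  v s v $  expand <C> -> ε
  5  $ v s v <C> <C>      v s v $  expand <C> -> ε
  6  $ v s v <C>          v s v $  expand <C> -> ε
  7  $ v s v              v s v $  match v
Stack after step 7: $ v s (top = s).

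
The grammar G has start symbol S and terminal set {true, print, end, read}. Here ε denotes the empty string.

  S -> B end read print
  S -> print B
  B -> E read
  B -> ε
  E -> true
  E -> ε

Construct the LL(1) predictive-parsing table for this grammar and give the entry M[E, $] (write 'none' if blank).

none

FIRST(E): from E->true we get {true}; from E->ε we get {ε}. So FIRST(E) = {ε, true}.
FIRST(B): from B->E read we get {read, true}; from B->ε we get {ε}. So FIRST(B) = {ε, read, true}.
FIRST(S): from S->B end read print we get {end, read, true}; from S->print B we get {print}. So FIRST(S) = {end, print, read, true}.
FOLLOW(S) includes $ since S is the start symbol.
FOLLOW(E): in B->E read, E is followed by read with FIRST {read}. Thus FOLLOW(E) = {read}.
For E -> true: FIRST(true) = {true}, so it goes in M[E, t] for t ∈ {true}.
For E -> ε: FIRST(ε) = {ε}, so it goes in M[E, t] for t ∈ {}; since ε ∈ FIRST, also for every t ∈ FOLLOW(E) = {read}.
None of these place a production in M[E, $].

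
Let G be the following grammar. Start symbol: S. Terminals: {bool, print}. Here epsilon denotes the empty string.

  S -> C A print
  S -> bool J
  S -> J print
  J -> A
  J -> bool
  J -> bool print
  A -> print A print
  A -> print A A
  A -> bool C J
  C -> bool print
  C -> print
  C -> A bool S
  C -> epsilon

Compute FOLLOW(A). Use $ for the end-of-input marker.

{$, bool, print}

FIRST(A): from A->print A print we get {print}; from A->print A A we get {print}; from A->bool C J we get {bool}. So FIRST(A) = {bool, print}.
FIRST(J): from J->A we get {bool, print}; from J->bool we get {bool}; from J->bool print we get {bool}. So FIRST(J) = {bool, print}.
FIRST(C): from C->bool print we get {bool}; from C->print we get {print}; from C->A bool S we get {bool, print}; from C->epsilon we get {epsilon}. So FIRST(C) = {epsilon, bool, print}.
FIRST(S): from S->C A print we get {bool, print}; from S->bool J we get {bool}; from S->J print we get {bool, print}. So FIRST(S) = {bool, print}.
FOLLOW(S) includes $ since S is the start symbol.
FOLLOW(C): in S->C A print, C is followed by A print with FIRST {bool, print}; in A->bool C J, C is followed by J with FIRST {bool, print}. Thus FOLLOW(C) = {bool, print}.
FOLLOW(S): in C->A bool S, the suffix after S is empty, so FOLLOW(S) ⊇ FOLLOW(C) = {bool, print}. Thus FOLLOW(S) = {$, bool, print}.
FOLLOW(J): in S->bool J, the suffix after J is empty, so FOLLOW(J) ⊇ FOLLOW(S) = {$, bool, print}; in S->J print, J is followed by print with FIRST {print}; in A->bool C J, the suffix after J is empty, so FOLLOW(J) ⊇ FOLLOW(A) = {$, bool, print}. Thus FOLLOW(J) = {$, bool, print}.
FOLLOW(A): in S->C A print, A is followed by print with FIRST {print}; in J->A, the suffix after A is empty, so FOLLOW(A) ⊇ FOLLOW(J) = {$, bool, print}; in A->print A print, A is followed by print with FIRST {print}; in A->print A A (occurrence 1), A is followed by A with FIRST {bool, print}; in A->print A A (occurrence 2), the suffix after A is empty (adds nothing new); in C->A bool S, A is followed by bool S with FIRST {bool}. Thus FOLLOW(A) = {$, bool, print}.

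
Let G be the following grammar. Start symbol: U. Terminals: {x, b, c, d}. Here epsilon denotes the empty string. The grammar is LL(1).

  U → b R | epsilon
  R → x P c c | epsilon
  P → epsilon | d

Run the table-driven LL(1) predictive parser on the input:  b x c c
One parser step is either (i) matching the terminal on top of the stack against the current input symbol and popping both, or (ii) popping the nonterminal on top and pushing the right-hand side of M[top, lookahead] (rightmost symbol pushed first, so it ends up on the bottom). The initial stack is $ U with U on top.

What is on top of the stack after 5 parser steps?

c

step 1: stack=$ U  input=b x c c $  — expand U → b R
step 2: stack=$ R b  input=b x c c $  — match b
step 3: stack=$ R  input=x c c $  — expand R → x P c c
step 4: stack=$ c c P x  input=x c c $  — match x
step 5: stack=$ c c P  input=c c $  — expand P → epsilon
Stack after step 5: $ c c (top = c).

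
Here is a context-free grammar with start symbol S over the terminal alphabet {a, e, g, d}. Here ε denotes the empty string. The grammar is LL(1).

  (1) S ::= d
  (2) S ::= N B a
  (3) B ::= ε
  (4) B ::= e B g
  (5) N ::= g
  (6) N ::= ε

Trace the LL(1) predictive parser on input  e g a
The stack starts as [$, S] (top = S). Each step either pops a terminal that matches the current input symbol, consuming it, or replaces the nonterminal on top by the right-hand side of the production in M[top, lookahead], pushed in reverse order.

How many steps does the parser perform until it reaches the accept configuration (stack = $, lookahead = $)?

step 1: stack=$ S  input=e g a $  — expand S ::= N B a
step 2: stack=$ a B N  input=e g a $  — expand N ::= ε
step 3: stack=$ a B  input=e g a $  — expand B ::= e B g
step 4: stack=$ a g B e  input=e g a $  — match e
step 5: stack=$ a g B  input=g a $  — expand B ::= ε
step 6: stack=$ a g  input=g a $  — match g
step 7: stack=$ a  input=a $  — match a
Accept reached after 7 steps.

7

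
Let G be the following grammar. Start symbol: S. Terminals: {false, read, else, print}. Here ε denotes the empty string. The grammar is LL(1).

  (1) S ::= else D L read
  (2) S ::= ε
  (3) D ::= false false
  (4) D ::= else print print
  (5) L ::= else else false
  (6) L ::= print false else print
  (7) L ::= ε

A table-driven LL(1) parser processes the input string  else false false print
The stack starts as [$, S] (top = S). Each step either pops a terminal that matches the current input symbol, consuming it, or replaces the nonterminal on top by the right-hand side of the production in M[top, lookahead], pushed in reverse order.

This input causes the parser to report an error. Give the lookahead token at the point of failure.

$

     Stack                          Input                     Action
  1  $ S                            else false false print $  expand S ::= else D L read
  2  $ read L D else                else false false print $  match else
  3  $ read L D                     false false print $       expand D ::= false false
  4  $ read L false false           false false print $       match false
  5  $ read L false                 false print $             match false
  6  $ read L                       print $                   expand L ::= print false else print
  7  $ read print else false print  print $                   match print
  8  $ read print else false        $                         error: top is terminal false but lookahead is $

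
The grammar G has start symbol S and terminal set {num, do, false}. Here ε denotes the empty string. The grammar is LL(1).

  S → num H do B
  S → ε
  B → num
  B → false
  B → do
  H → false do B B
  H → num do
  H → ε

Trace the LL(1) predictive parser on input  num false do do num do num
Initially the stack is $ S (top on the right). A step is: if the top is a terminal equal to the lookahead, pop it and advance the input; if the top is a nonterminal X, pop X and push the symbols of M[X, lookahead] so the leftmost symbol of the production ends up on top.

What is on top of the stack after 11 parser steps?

num

      Stack                Input                         Action
   1  $ S                  num false do do num do num $  expand S → num H do B
   2  $ B do H num         num false do do num do num $  match num
   3  $ B do H             false do do num do num $      expand H → false do B B
   4  $ B do B B do false  false do do num do num $      match false
   5  $ B do B B do        do do num do num $            match do
   6  $ B do B B           do num do num $               expand B → do
   7  $ B do B do          do num do num $               match do
   8  $ B do B             num do num $                  expand B → num
   9  $ B do num           num do num $                  match num
  10  $ B do               do num $                      match do
  11  $ B                  num $                         expand B → num
Stack after step 11: $ num (top = num).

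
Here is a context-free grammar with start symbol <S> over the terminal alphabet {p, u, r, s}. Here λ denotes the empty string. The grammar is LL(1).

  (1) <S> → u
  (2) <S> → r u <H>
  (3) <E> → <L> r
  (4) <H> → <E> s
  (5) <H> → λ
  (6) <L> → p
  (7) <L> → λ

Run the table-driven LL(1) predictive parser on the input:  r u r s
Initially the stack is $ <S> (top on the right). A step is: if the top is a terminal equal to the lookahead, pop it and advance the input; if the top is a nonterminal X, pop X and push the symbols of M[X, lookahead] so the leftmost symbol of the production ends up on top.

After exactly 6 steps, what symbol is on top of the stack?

step 1: stack=$ <S>  input=r u r s $  — expand <S> → r u <H>
step 2: stack=$ <H> u r  input=r u r s $  — match r
step 3: stack=$ <H> u  input=u r s $  — match u
step 4: stack=$ <H>  input=r s $  — expand <H> → <E> s
step 5: stack=$ s <E>  input=r s $  — expand <E> → <L> r
step 6: stack=$ s r <L>  input=r s $  — expand <L> → λ
Stack after step 6: $ s r (top = r).

r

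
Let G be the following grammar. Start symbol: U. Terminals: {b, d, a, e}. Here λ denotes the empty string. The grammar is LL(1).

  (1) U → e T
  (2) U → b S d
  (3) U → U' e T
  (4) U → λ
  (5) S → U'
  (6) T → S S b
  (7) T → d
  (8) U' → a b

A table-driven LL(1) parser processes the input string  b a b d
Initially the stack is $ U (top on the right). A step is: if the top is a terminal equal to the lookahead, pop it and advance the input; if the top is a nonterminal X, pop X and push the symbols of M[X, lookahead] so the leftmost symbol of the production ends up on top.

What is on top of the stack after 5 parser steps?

step 1: stack=$ U  input=b a b d $  — expand U → b S d
step 2: stack=$ d S b  input=b a b d $  — match b
step 3: stack=$ d S  input=a b d $  — expand S → U'
step 4: stack=$ d U'  input=a b d $  — expand U' → a b
step 5: stack=$ d b a  input=a b d $  — match a
Stack after step 5: $ d b (top = b).

b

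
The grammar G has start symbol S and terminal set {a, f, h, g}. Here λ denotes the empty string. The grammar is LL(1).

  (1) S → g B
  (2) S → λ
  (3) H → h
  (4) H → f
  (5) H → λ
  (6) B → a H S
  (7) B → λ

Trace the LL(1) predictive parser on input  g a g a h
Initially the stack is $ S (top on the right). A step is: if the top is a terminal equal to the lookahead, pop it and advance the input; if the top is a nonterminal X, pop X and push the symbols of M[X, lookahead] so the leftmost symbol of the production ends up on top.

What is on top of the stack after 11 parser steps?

step 1: stack=$ S  input=g a g a h $  — expand S → g B
step 2: stack=$ B g  input=g a g a h $  — match g
step 3: stack=$ B  input=a g a h $  — expand B → a H S
step 4: stack=$ S H a  input=a g a h $  — match a
step 5: stack=$ S H  input=g a h $  — expand H → λ
step 6: stack=$ S  input=g a h $  — expand S → g B
step 7: stack=$ B g  input=g a h $  — match g
step 8: stack=$ B  input=a h $  — expand B → a H S
step 9: stack=$ S H a  input=a h $  — match a
step 10: stack=$ S H  input=h $  — expand H → h
step 11: stack=$ S h  input=h $  — match h
Stack after step 11: $ S (top = S).

S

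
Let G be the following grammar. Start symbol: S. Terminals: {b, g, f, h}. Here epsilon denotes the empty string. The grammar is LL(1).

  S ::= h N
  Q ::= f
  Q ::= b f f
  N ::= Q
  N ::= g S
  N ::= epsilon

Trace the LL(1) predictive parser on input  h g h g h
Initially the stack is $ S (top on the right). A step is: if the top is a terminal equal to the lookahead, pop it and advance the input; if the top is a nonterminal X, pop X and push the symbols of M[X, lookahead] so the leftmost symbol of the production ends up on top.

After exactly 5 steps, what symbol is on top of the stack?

step 1: stack=$ S  input=h g h g h $  — expand S ::= h N
step 2: stack=$ N h  input=h g h g h $  — match h
step 3: stack=$ N  input=g h g h $  — expand N ::= g S
step 4: stack=$ S g  input=g h g h $  — match g
step 5: stack=$ S  input=h g h $  — expand S ::= h N
Stack after step 5: $ N h (top = h).

h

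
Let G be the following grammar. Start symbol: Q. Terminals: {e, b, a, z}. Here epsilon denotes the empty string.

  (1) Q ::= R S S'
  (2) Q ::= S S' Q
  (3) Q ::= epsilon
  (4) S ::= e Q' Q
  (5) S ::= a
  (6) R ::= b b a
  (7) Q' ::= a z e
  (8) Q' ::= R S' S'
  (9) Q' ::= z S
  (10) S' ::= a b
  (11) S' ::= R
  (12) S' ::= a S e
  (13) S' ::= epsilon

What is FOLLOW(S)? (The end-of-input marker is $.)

{$, a, b, e}

FIRST(S) = {a, e}
FIRST(R) = {b}
FIRST(Q) = {epsilon, a, b, e}  (via R S S', S S' Q)
FIRST(Q') = {a, b, z}  (via R S' S')
FIRST(S') = {epsilon, a, b}  (via R)
FOLLOW(Q) includes $ since Q is the start symbol.
FOLLOW(Q): in Q::=S S' Q, the suffix after Q is empty (adds nothing new); in S::=e Q' Q, the suffix after Q is empty, so FOLLOW(Q) ⊇ FOLLOW(S) = {$, a, b, e}. Thus FOLLOW(Q) = {$, a, b, e}.
FOLLOW(S): in Q::=R S S', S is followed by S' with FIRST {epsilon, a, b}; in Q::=R S S', the suffix after S is nullable, so FOLLOW(S) ⊇ FOLLOW(Q) = {$, a, b, e}; in Q::=S S' Q, S is followed by S' Q with FIRST {epsilon, a, b, e}; in Q::=S S' Q, the suffix after S is nullable, so FOLLOW(S) ⊇ FOLLOW(Q) = {$, a, b, e}; in Q'::=z S, the suffix after S is empty, so FOLLOW(S) ⊇ FOLLOW(Q') = {$, a, b, e}; in S'::=a S e, S is followed by e with FIRST {e}. Thus FOLLOW(S) = {$, a, b, e}.
FOLLOW(Q'): in S::=e Q' Q, Q' is followed by Q with FIRST {epsilon, a, b, e}; in S::=e Q' Q, the suffix after Q' is nullable, so FOLLOW(Q') ⊇ FOLLOW(S) = {$, a, b, e}. Thus FOLLOW(Q') = {$, a, b, e}.
FOLLOW(S'): in Q::=R S S', the suffix after S' is empty, so FOLLOW(S') ⊇ FOLLOW(Q) = {$, a, b, e}; in Q::=S S' Q, S' is followed by Q with FIRST {epsilon, a, b, e}; in Q::=S S' Q, the suffix after S' is nullable, so FOLLOW(S') ⊇ FOLLOW(Q) = {$, a, b, e}; in Q'::=R S' S' (occurrence 1), S' is followed by S' with FIRST {epsilon, a, b}; in Q'::=R S' S' (occurrence 1), the suffix after S' is nullable, so FOLLOW(S') ⊇ FOLLOW(Q') = {$, a, b, e}; in Q'::=R S' S' (occurrence 2), the suffix after S' is empty, so FOLLOW(S') ⊇ FOLLOW(Q') = {$, a, b, e}. Thus FOLLOW(S') = {$, a, b, e}.
FOLLOW(R): in Q::=R S S', R is followed by S S' with FIRST {a, e}; in Q'::=R S' S', R is followed by S' S' with FIRST {epsilon, a, b}; in Q'::=R S' S', the suffix after R is nullable, so FOLLOW(R) ⊇ FOLLOW(Q') = {$, a, b, e}; in S'::=R, the suffix after R is empty, so FOLLOW(R) ⊇ FOLLOW(S') = {$, a, b, e}. Thus FOLLOW(R) = {$, a, b, e}.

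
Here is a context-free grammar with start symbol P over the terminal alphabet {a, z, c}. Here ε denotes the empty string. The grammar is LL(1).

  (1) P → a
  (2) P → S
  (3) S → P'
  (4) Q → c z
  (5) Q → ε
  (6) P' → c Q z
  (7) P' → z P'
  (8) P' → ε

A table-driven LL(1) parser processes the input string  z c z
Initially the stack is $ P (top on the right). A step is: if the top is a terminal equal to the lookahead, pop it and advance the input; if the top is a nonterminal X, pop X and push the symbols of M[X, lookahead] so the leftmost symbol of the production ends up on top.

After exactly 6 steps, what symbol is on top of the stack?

     Stack    Input    Action
  1  $ P      z c z $  expand P → S
  2  $ S      z c z $  expand S → P'
  3  $ P'     z c z $  expand P' → z P'
  4  $ P' z   z c z $  match z
  5  $ P'     c z $    expand P' → c Q z
  6  $ z Q c  c z $    match c
Stack after step 6: $ z Q (top = Q).

Q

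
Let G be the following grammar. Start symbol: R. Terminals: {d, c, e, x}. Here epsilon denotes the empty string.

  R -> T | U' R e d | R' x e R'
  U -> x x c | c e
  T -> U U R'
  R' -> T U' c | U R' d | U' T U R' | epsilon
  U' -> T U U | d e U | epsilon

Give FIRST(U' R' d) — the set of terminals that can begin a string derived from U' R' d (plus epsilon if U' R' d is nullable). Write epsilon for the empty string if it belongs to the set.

{c, d, x}

FIRST(U) = {c, x}
FIRST(T) = {c, x}  (via U U R')
FIRST(U') = {epsilon, c, d, x}  (via T U U)
FIRST(R') = {epsilon, c, d, x}  (via T U' c, U R' d, U' T U R')
FIRST(R) = {c, d, x}  (via T, U' R e d, R' x e R')
FIRST(U' R' d): take FIRST of each symbol in turn, carrying on past any symbol whose FIRST contains epsilon; result {c, d, x}.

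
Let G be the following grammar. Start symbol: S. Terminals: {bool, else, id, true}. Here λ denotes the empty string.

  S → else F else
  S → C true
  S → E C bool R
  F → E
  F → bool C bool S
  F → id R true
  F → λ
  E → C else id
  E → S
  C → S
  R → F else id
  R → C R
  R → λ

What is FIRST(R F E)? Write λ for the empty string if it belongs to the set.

{bool, else, id}

FIRST(S) = {else}  (via C true, E C bool R)
FIRST(C) = {else}  (via S)
FIRST(E) = {else}  (via C else id, S)
FIRST(F) = {λ, bool, else, id}  (via E)
FIRST(R) = {λ, bool, else, id}  (via F else id, C R)
FIRST(R F E): take FIRST of each symbol in turn, carrying on past any symbol whose FIRST contains λ; result {bool, else, id}.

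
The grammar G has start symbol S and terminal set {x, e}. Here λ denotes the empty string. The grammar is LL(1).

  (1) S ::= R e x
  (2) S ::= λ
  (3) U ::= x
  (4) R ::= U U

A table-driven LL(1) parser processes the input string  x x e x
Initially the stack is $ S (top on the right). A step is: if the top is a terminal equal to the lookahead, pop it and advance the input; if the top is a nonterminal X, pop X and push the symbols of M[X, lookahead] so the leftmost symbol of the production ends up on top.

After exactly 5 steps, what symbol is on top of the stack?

     Stack      Input      Action
  1  $ S        x x e x $  expand S ::= R e x
  2  $ x e R    x x e x $  expand R ::= U U
  3  $ x e U U  x x e x $  expand U ::= x
  4  $ x e U x  x x e x $  match x
  5  $ x e U    x e x $    expand U ::= x
Stack after step 5: $ x e x (top = x).

x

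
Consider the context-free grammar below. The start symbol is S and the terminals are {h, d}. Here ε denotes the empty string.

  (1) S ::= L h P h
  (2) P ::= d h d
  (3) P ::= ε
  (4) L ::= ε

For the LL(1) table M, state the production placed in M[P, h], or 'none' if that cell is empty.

FIRST(P): from P::=d h d we get {d}; from P::=ε we get {ε}. So FIRST(P) = {ε, d}.
FIRST(L): from L::=ε we get {ε}. So FIRST(L) = {ε}.
FIRST(S): from S::=L h P h we get {h}. So FIRST(S) = {h}.
FOLLOW(S) includes $ since S is the start symbol.
FOLLOW(P): in S::=L h P h, P is followed by h with FIRST {h}. Thus FOLLOW(P) = {h}.
For P ::= d h d: FIRST(d h d) = {d}, so it goes in M[P, t] for t ∈ {d}.
For P ::= ε: FIRST(ε) = {ε}, so it goes in M[P, t] for t ∈ {}; since ε ∈ FIRST, also for every t ∈ FOLLOW(P) = {h}.

P ::= ε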